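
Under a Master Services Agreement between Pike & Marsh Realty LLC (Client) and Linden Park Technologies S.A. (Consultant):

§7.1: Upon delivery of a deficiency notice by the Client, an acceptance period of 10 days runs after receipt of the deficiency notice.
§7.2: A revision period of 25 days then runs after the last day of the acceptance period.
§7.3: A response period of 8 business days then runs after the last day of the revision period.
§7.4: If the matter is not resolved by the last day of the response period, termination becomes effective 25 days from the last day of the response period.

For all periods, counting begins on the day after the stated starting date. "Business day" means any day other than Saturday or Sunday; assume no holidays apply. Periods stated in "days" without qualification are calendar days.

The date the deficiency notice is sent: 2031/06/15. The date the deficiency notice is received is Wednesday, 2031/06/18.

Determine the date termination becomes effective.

The last day of the acceptance period: 2031/06/18 + 10 days = 2031/06/28.
The last day of the revision period: 25 calendar days after 2031/06/28 is 2031/07/23.
From Wednesday, 2031/07/23, 8 business days (Jul 24, Jul 25, Jul 28, Jul 29, Jul 30, Jul 31, Aug 1, Aug 4, skipping weekends) brings us to Monday, 2031/08/04, which is the last day of the response period.
The date termination becomes effective: 2031/08/04 + 25 days = 2031/08/29.

2031/08/29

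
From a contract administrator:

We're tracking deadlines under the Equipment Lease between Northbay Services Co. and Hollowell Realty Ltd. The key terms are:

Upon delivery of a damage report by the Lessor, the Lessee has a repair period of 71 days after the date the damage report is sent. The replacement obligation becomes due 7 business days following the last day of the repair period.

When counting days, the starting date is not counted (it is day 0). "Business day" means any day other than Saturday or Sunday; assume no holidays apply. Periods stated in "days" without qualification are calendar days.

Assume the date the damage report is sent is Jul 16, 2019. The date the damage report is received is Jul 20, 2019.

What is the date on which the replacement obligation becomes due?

Oct 4, 2019

The last day of the repair period: Jul 16, 2019 + 71 days = Sep 25, 2019.
From Wednesday, Sep 25, 2019, 7 business days (Sep 26, Sep 27, Sep 30, Oct 1, Oct 2, Oct 3, Oct 4, skipping weekends) brings us to Friday, Oct 4, 2019, which is the date on which the replacement obligation becomes due.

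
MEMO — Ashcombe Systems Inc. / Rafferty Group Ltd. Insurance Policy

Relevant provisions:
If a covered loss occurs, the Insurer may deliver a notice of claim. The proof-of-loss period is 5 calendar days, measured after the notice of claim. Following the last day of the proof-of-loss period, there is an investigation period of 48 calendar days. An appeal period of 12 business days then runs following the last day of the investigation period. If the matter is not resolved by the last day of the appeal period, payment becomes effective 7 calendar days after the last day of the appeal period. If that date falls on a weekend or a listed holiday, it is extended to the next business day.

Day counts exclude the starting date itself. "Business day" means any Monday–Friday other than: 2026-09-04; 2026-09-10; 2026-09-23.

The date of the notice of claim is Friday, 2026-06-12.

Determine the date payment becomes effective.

2026-08-27

The last day of the proof-of-loss period: 2026-06-12 + 5 days = 2026-06-17.
Adding 48 calendar days to 2026-06-17 gives 2026-08-04, which is the last day of the investigation period.
The last day of the appeal period: counting 12 business days from Tuesday, 2026-08-04 (Aug 5, Aug 6, Aug 7, Aug 10, …, Aug 18, Aug 19, Aug 20, skipping weekends) reaches Thursday, 2026-08-20.
The date payment becomes effective: 2026-08-20 + 7 days = 2026-08-27. 2026-08-27 is a Thursday and is not a listed holiday, so no roll-forward applies.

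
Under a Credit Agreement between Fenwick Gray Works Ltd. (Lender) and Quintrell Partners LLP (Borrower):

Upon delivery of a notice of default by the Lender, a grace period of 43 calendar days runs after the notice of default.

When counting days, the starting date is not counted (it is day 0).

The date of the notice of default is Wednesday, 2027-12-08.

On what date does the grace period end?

Adding 43 calendar days to 2027-12-08 gives 2028-01-20, which is the last day of the grace period.

2028-01-20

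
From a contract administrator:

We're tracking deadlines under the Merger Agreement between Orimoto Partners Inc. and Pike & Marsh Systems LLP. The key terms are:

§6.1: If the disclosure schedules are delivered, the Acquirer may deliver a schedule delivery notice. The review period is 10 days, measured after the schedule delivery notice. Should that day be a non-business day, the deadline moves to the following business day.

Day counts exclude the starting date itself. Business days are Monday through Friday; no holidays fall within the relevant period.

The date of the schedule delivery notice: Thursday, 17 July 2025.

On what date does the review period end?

The last day of the review period: 10 calendar days after 17 July 2025 is 27 July 2025. That falls on a Sunday, so it rolls to the next business day, Monday, 28 July 2025.

28 July 2025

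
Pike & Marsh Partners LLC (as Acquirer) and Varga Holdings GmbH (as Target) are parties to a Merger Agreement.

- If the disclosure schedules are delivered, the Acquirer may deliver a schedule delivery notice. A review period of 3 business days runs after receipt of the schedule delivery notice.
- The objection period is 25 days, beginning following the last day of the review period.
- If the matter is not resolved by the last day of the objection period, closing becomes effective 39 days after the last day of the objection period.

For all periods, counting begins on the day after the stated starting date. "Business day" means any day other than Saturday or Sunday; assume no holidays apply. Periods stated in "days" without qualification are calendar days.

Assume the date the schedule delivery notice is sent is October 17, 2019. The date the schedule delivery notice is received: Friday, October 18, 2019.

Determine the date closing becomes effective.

December 26, 2019

From Friday, October 18, 2019, 3 business days (Oct 21, Oct 22, Oct 23, skipping weekends) brings us to Wednesday, October 23, 2019, which is the last day of the review period.
The last day of the objection period: October 23, 2019 + 25 days = November 17, 2019.
Adding 39 calendar days to November 17, 2019 gives December 26, 2019, which is the date closing becomes effective.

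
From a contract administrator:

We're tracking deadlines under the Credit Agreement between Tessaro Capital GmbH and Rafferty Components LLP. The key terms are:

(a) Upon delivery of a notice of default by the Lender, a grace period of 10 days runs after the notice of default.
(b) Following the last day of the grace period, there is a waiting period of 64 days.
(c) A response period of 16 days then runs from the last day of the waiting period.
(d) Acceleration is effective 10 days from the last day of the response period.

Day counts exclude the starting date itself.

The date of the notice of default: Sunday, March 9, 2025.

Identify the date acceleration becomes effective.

The last day of the grace period: 10 calendar days after March 9, 2025 is March 19, 2025.
Adding 64 calendar days to March 19, 2025 gives May 22, 2025, which is the last day of the waiting period.
The last day of the response period: 16 calendar days after May 22, 2025 is June 7, 2025.
The date acceleration becomes effective: 10 calendar days after June 7, 2025 is June 17, 2025.

June 17, 2025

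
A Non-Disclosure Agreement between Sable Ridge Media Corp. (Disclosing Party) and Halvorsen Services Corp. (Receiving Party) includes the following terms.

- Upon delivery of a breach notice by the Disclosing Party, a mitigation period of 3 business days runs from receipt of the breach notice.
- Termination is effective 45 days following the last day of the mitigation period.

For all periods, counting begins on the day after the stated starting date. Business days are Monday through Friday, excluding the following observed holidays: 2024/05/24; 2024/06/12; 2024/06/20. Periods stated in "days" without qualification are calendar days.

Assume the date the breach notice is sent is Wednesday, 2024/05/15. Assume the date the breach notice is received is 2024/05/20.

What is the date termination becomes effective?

2024/07/07

The last day of the mitigation period: counting 3 business days from Monday, 2024/05/20 (May 21, May 22, May 23, skipping weekends) reaches Thursday, 2024/05/23.
The date termination becomes effective: 2024/05/23 + 45 days = 2024/07/07.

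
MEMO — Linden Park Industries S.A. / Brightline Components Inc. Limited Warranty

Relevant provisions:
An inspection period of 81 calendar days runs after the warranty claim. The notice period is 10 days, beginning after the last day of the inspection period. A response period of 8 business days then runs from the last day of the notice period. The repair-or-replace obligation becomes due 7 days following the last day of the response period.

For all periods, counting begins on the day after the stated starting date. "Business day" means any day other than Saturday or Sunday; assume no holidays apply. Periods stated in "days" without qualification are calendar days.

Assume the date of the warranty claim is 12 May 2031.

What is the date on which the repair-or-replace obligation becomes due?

Adding 81 calendar days to 12 May 2031 gives 1 August 2031, which is the last day of the inspection period.
The last day of the notice period: 1 August 2031 + 10 days = 11 August 2031.
From Monday, 11 August 2031, 8 business days (Aug 12, Aug 13, Aug 14, Aug 15, Aug 18, Aug 19, Aug 20, Aug 21, skipping weekends) brings us to Thursday, 21 August 2031, which is the last day of the response period.
The date on which the repair-or-replace obligation becomes due: 7 calendar days after 21 August 2031 is 28 August 2031.

28 August 2031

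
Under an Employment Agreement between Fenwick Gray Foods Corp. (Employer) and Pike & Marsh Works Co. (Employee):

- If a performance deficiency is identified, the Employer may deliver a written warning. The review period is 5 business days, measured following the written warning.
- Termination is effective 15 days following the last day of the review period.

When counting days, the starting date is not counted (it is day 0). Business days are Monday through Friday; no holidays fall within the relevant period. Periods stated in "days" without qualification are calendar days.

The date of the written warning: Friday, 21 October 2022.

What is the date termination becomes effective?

The last day of the review period: counting 5 business days from Friday, 21 October 2022 (Oct 24, Oct 25, Oct 26, Oct 27, Oct 28, skipping weekends) reaches Friday, 28 October 2022.
Adding 15 calendar days to 28 October 2022 gives 12 November 2022, which is the date termination becomes effective.

12 November 2022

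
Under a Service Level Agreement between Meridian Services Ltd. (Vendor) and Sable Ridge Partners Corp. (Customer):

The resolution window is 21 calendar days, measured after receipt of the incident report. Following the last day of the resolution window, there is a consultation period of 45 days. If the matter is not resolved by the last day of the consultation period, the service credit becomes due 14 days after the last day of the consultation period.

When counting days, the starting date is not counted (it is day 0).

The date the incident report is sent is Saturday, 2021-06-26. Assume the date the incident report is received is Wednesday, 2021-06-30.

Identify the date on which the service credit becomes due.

Adding 21 calendar days to 2021-06-30 gives 2021-07-21, which is the last day of the resolution window.
The last day of the consultation period: 45 calendar days after 2021-07-21 is 2021-09-04.
The date on which the service credit becomes due: 14 calendar days after 2021-09-04 is 2021-09-18.

2021-09-18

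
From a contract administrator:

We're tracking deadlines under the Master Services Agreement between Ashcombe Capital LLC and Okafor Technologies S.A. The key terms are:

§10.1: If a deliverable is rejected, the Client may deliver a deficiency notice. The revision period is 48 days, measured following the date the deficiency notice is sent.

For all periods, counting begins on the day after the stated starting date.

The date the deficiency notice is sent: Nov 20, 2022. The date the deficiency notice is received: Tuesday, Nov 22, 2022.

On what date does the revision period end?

The last day of the revision period: Nov 20, 2022 + 48 days = Jan 7, 2023.

Jan 7, 2023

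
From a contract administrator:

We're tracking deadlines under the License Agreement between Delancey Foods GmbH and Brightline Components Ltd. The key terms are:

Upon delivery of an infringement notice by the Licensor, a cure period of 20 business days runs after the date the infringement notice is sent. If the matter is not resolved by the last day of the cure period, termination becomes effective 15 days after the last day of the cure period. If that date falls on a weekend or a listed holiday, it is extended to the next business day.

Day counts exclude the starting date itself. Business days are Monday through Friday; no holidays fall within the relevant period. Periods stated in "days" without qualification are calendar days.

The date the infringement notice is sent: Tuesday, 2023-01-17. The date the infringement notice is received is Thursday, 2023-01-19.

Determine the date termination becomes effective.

2023-03-01

From Tuesday, 2023-01-17, 20 business days (Jan 18, Jan 19, Jan 20, Jan 23, …, Feb 10, Feb 13, Feb 14, skipping weekends) brings us to Tuesday, 2023-02-14, which is the last day of the cure period.
The date termination becomes effective: 2023-02-14 + 15 days = 2023-03-01. 2023-03-01 is a Wednesday, so no roll-forward applies.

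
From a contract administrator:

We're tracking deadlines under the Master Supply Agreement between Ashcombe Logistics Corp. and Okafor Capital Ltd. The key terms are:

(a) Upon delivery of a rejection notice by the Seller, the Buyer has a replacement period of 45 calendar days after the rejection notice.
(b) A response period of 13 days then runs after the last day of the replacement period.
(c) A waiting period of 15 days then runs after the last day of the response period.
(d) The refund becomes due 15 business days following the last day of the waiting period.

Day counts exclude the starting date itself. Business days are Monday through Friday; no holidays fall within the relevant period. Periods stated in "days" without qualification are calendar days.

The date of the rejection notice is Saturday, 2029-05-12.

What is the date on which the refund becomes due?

2029-08-14

The last day of the replacement period: 45 calendar days after 2029-05-12 is 2029-06-26.
The last day of the response period: 13 calendar days after 2029-06-26 is 2029-07-09.
The last day of the waiting period: 2029-07-09 + 15 days = 2029-07-24.
From Tuesday, 2029-07-24, 15 business days (Jul 25, Jul 26, Jul 27, Jul 30, …, Aug 10, Aug 13, Aug 14, skipping weekends) brings us to Tuesday, 2029-08-14, which is the date on which the refund becomes due.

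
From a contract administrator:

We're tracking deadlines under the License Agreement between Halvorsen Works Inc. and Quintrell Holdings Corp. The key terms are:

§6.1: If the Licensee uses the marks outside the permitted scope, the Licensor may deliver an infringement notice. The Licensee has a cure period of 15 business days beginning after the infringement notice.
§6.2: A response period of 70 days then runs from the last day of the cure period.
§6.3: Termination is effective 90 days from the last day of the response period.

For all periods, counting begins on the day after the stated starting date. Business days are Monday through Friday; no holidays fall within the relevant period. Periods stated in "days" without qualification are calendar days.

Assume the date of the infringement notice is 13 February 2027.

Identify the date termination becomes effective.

From Saturday, 13 February 2027, 15 business days (Feb 15, Feb 16, Feb 17, Feb 18, …, Mar 3, Mar 4, Mar 5, skipping weekends) brings us to Friday, 5 March 2027, which is the last day of the cure period.
The last day of the response period: 5 March 2027 + 70 days = 14 May 2027.
The date termination becomes effective: 90 calendar days after 14 May 2027 is 12 August 2027.

12 August 2027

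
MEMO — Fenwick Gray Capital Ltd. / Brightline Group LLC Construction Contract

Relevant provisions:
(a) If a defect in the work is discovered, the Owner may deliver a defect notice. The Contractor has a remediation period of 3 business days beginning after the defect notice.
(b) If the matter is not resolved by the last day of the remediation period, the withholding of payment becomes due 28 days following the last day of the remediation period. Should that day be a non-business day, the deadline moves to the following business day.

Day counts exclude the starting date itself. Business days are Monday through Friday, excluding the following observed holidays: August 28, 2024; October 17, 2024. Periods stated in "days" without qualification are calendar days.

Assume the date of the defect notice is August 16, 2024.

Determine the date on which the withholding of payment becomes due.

The last day of the remediation period: 3 business days after Friday, August 16, 2024, skipping weekends — Aug 19, Aug 20, Aug 21 — lands on Wednesday, August 21, 2024.
The date on which the withholding of payment becomes due: August 21, 2024 + 28 days = September 18, 2024. September 18, 2024 is a Wednesday and is not a listed holiday, so no roll-forward applies.

September 18, 2024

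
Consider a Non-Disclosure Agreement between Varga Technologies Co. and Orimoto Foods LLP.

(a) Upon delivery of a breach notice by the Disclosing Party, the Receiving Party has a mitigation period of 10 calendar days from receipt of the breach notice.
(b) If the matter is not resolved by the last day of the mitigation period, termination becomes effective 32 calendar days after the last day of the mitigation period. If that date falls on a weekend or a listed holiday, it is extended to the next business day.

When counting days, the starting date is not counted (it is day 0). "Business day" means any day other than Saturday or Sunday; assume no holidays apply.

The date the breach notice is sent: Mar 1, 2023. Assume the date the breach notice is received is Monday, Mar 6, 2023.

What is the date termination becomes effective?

Apr 17, 2023

Adding 10 calendar days to Mar 6, 2023 gives Mar 16, 2023, which is the last day of the mitigation period.
Adding 32 calendar days to Mar 16, 2023 gives Apr 17, 2023, which is the date termination becomes effective. Apr 17, 2023 is a Monday, so no roll-forward applies.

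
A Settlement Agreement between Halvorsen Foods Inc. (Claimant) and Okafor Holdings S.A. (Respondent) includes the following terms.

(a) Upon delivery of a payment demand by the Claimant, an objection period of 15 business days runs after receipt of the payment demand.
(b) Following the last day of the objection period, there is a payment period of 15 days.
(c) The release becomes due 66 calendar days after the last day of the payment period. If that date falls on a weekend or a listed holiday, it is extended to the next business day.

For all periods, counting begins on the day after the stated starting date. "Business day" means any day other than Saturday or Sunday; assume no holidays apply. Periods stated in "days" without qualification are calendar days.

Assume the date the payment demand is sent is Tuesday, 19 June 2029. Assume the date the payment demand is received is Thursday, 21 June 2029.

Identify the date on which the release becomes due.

1 October 2029

From Thursday, 21 June 2029, 15 business days (Jun 22, Jun 25, Jun 26, Jun 27, …, Jul 10, Jul 11, Jul 12, skipping weekends) brings us to Thursday, 12 July 2029, which is the last day of the objection period.
The last day of the payment period: 12 July 2029 + 15 days = 27 July 2029.
Adding 66 calendar days to 27 July 2029 gives 1 October 2029, which is the date on which the release becomes due. 1 October 2029 is a Monday, so no roll-forward applies.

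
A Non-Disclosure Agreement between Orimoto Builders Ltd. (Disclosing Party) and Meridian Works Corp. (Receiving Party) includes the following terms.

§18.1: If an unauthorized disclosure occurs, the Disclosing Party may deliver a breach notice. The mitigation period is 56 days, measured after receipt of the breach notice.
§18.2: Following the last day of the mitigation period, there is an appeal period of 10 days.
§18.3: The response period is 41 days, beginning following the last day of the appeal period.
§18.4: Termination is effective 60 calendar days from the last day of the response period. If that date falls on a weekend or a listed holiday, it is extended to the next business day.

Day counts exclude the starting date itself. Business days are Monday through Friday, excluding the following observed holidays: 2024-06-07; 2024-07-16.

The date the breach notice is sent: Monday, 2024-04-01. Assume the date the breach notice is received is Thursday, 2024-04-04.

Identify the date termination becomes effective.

Adding 56 calendar days to 2024-04-04 gives 2024-05-30, which is the last day of the mitigation period.
Adding 10 calendar days to 2024-05-30 gives 2024-06-09, which is the last day of the appeal period.
The last day of the response period: 2024-06-09 + 41 days = 2024-07-20.
The date termination becomes effective: 60 calendar days after 2024-07-20 is 2024-09-18. 2024-09-18 is a Wednesday and is not a listed holiday, so no roll-forward applies.

2024-09-18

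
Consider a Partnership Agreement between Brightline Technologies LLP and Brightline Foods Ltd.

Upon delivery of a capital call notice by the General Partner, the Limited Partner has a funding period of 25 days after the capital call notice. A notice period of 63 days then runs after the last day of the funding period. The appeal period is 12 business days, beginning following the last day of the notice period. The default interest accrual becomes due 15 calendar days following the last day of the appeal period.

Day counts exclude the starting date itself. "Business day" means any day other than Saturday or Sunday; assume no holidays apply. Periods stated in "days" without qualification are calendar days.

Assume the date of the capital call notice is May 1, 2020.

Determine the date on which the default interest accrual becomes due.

The last day of the funding period: 25 calendar days after May 1, 2020 is May 26, 2020.
The last day of the notice period: 63 calendar days after May 26, 2020 is Jul 28, 2020.
The last day of the appeal period: counting 12 business days from Tuesday, Jul 28, 2020 (Jul 29, Jul 30, Jul 31, Aug 3, …, Aug 11, Aug 12, Aug 13, skipping weekends) reaches Thursday, Aug 13, 2020.
The date on which the default interest accrual becomes due: Aug 13, 2020 + 15 days = Aug 28, 2020.

Aug 28, 2020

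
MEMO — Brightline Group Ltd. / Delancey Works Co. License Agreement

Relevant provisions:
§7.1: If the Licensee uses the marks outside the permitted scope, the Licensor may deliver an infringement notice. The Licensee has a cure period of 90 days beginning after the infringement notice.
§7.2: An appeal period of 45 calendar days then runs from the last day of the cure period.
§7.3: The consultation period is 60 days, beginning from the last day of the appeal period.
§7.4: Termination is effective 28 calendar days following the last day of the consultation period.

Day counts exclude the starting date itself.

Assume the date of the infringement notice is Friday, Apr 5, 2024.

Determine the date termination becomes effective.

Nov 14, 2024

The last day of the cure period: 90 calendar days after Apr 5, 2024 is Jul 4, 2024.
The last day of the appeal period: 45 calendar days after Jul 4, 2024 is Aug 18, 2024.
The last day of the consultation period: Aug 18, 2024 + 60 days = Oct 17, 2024.
The date termination becomes effective: 28 calendar days after Oct 17, 2024 is Nov 14, 2024.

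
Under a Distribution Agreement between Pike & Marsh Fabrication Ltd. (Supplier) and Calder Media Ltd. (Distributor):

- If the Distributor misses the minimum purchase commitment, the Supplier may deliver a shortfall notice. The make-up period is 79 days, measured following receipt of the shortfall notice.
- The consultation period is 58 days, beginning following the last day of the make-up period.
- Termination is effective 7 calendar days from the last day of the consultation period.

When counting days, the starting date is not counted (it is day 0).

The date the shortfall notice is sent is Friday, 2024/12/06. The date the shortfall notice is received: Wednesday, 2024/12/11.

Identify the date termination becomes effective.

The last day of the make-up period: 2024/12/11 + 79 days = 2025/02/28.
The last day of the consultation period: 2025/02/28 + 58 days = 2025/04/27.
The date termination becomes effective: 2025/04/27 + 7 days = 2025/05/04.

2025/05/04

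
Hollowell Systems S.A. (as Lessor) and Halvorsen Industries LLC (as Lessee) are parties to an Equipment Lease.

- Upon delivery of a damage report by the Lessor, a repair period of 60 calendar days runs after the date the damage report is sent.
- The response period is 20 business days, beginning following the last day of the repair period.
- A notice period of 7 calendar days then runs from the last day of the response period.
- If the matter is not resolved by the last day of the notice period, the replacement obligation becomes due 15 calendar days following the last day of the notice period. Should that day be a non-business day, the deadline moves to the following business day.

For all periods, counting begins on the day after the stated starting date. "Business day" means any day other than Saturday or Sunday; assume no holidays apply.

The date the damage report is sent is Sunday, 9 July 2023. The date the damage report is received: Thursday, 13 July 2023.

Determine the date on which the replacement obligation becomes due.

The last day of the repair period: 9 July 2023 + 60 days = 7 September 2023.
The last day of the response period: 20 business days after Thursday, 7 September 2023, skipping weekends — Sep 8, Sep 11, Sep 12, Sep 13, …, Oct 3, Oct 4, Oct 5 — lands on Thursday, 5 October 2023.
Adding 7 calendar days to 5 October 2023 gives 12 October 2023, which is the last day of the notice period.
The date on which the replacement obligation becomes due: 15 calendar days after 12 October 2023 is 27 October 2023. 27 October 2023 is a Friday, so no roll-forward applies.

27 October 2023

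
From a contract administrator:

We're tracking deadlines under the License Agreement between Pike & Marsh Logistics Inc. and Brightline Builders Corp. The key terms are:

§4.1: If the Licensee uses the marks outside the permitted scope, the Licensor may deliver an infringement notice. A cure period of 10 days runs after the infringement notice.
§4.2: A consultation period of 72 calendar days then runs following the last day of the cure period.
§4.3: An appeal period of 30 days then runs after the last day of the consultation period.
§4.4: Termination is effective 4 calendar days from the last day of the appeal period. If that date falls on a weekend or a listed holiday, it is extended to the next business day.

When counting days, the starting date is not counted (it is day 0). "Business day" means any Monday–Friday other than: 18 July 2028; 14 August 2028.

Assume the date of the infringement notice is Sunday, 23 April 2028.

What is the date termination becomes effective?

17 August 2028

The last day of the cure period: 10 calendar days after 23 April 2028 is 3 May 2028.
The last day of the consultation period: 72 calendar days after 3 May 2028 is 14 July 2028.
Adding 30 calendar days to 14 July 2028 gives 13 August 2028, which is the last day of the appeal period.
The date termination becomes effective: 4 calendar days after 13 August 2028 is 17 August 2028. 17 August 2028 is a Thursday and is not a listed holiday, so no roll-forward applies.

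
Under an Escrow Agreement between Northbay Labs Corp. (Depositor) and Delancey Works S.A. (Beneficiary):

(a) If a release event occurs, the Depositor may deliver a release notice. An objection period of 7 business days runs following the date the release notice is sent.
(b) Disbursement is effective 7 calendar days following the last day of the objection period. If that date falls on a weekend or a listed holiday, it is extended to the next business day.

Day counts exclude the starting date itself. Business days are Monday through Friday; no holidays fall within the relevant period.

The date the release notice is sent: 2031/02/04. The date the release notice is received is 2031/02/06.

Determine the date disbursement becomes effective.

2031/02/20

The last day of the objection period: 7 business days after Tuesday, 2031/02/04, skipping weekends — Feb 5, Feb 6, Feb 7, Feb 10, Feb 11, Feb 12, Feb 13 — lands on Thursday, 2031/02/13.
Adding 7 calendar days to 2031/02/13 gives 2031/02/20, which is the date disbursement becomes effective. 2031/02/20 is a Thursday, so no roll-forward applies.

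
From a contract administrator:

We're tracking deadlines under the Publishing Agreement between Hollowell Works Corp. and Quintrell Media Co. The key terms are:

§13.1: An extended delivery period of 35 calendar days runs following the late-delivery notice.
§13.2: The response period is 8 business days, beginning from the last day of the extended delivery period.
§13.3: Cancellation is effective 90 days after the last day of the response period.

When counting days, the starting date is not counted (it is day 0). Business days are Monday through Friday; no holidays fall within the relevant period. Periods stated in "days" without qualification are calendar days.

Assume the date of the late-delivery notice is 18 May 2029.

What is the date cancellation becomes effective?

2 October 2029

The last day of the extended delivery period: 18 May 2029 + 35 days = 22 June 2029.
The last day of the response period: 8 business days after Friday, 22 June 2029, skipping weekends — Jun 25, Jun 26, Jun 27, Jun 28, Jun 29, Jul 2, Jul 3, Jul 4 — lands on Wednesday, 4 July 2029.
Adding 90 calendar days to 4 July 2029 gives 2 October 2029, which is the date cancellation becomes effective.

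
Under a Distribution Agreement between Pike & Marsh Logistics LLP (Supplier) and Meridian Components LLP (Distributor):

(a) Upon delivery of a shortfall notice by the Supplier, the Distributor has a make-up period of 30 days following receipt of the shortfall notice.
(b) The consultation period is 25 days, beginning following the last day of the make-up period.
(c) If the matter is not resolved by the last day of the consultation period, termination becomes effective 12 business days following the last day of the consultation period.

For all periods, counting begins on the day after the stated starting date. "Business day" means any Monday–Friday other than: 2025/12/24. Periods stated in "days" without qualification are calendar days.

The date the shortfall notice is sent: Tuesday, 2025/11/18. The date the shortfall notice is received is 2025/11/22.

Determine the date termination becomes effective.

2026/02/03

Adding 30 calendar days to 2025/11/22 gives 2025/12/22, which is the last day of the make-up period.
The last day of the consultation period: 2025/12/22 + 25 days = 2026/01/16.
From Friday, 2026/01/16, 12 business days (Jan 19, Jan 20, Jan 21, Jan 22, …, Jan 30, Feb 2, Feb 3, skipping weekends) brings us to Tuesday, 2026/02/03, which is the date termination becomes effective.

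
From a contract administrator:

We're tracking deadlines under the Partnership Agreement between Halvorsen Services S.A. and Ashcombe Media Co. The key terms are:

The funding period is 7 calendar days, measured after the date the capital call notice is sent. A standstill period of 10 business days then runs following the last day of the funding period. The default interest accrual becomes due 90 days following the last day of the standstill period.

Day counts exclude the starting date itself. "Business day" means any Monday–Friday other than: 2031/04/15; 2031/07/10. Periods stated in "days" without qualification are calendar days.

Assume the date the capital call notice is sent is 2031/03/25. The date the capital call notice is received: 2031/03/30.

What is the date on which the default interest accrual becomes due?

2031/07/15

Adding 7 calendar days to 2031/03/25 gives 2031/04/01, which is the last day of the funding period.
The last day of the standstill period: counting 10 business days from Tuesday, 2031/04/01 (Apr 2, Apr 3, Apr 4, Apr 7, Apr 8, Apr 9, Apr 10, Apr 11, Apr 14, Apr 16, skipping weekends and the listed holiday on Apr 15) reaches Wednesday, 2031/04/16.
The date on which the default interest accrual becomes due: 2031/04/16 + 90 days = 2031/07/15.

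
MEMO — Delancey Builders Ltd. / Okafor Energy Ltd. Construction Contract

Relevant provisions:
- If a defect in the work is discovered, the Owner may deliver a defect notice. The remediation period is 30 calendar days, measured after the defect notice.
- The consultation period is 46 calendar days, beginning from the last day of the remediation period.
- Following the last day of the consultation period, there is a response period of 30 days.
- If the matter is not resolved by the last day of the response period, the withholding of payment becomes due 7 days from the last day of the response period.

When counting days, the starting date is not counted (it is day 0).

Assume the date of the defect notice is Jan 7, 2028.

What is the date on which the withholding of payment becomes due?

The last day of the remediation period: Jan 7, 2028 + 30 days = Feb 6, 2028.
The last day of the consultation period: Feb 6, 2028 + 46 days = Mar 23, 2028.
The last day of the response period: Mar 23, 2028 + 30 days = Apr 22, 2028.
Adding 7 calendar days to Apr 22, 2028 gives Apr 29, 2028, which is the date on which the withholding of payment becomes due.

Apr 29, 2028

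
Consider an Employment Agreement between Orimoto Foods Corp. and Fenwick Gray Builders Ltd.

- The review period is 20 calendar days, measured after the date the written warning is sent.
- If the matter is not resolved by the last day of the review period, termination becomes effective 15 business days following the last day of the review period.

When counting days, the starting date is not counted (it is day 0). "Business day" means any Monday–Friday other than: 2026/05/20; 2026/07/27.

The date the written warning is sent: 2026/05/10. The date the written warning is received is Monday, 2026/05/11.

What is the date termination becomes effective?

2026/06/19

The last day of the review period: 2026/05/10 + 20 days = 2026/05/30.
From Saturday, 2026/05/30, 15 business days (Jun 1, Jun 2, Jun 3, Jun 4, …, Jun 17, Jun 18, Jun 19, skipping weekends) brings us to Friday, 2026/06/19, which is the date termination becomes effective.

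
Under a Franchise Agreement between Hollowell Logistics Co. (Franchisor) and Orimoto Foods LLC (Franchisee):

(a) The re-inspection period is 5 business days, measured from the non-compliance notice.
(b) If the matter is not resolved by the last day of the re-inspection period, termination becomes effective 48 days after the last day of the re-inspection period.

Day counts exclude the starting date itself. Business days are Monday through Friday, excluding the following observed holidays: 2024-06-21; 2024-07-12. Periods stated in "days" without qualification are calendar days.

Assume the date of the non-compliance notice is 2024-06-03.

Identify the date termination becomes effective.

2024-07-28

The last day of the re-inspection period: 5 business days after Monday, 2024-06-03, skipping weekends — Jun 4, Jun 5, Jun 6, Jun 7, Jun 10 — lands on Monday, 2024-06-10.
The date termination becomes effective: 2024-06-10 + 48 days = 2024-07-28.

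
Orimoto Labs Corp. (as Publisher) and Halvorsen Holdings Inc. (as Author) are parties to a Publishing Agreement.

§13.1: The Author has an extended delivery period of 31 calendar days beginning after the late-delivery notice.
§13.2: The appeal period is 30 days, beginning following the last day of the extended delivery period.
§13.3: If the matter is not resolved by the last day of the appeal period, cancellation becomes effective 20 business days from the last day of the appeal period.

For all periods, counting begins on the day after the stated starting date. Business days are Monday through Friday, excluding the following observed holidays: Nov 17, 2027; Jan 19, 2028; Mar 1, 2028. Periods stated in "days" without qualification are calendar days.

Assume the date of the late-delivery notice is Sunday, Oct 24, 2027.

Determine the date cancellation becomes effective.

The last day of the extended delivery period: 31 calendar days after Oct 24, 2027 is Nov 24, 2027.
The last day of the appeal period: 30 calendar days after Nov 24, 2027 is Dec 24, 2027.
From Friday, Dec 24, 2027, 20 business days (Dec 27, Dec 28, Dec 29, Dec 30, …, Jan 20, Jan 21, Jan 24, skipping weekends and the listed holiday on Jan 19) brings us to Monday, Jan 24, 2028, which is the date cancellation becomes effective.

Jan 24, 2028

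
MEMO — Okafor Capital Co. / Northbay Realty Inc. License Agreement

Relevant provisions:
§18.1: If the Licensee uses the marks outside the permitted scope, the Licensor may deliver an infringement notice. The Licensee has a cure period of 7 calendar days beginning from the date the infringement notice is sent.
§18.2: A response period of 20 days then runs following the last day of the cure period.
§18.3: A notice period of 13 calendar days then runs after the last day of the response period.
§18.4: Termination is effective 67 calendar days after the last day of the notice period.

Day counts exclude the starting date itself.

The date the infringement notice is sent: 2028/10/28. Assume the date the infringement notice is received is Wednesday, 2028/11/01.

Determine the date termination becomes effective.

The last day of the cure period: 7 calendar days after 2028/10/28 is 2028/11/04.
The last day of the response period: 2028/11/04 + 20 days = 2028/11/24.
Adding 13 calendar days to 2028/11/24 gives 2028/12/07, which is the last day of the notice period.
Adding 67 calendar days to 2028/12/07 gives 2029/02/12, which is the date termination becomes effective.

2029/02/12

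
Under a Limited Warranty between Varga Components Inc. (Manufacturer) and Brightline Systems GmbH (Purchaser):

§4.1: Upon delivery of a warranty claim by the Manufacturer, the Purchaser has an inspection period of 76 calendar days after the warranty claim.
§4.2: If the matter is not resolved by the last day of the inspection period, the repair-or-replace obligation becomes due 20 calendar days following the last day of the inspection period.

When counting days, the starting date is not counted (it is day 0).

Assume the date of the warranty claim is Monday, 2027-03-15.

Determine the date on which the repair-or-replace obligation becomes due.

The last day of the inspection period: 2027-03-15 + 76 days = 2027-05-30.
The date on which the repair-or-replace obligation becomes due: 2027-05-30 + 20 days = 2027-06-19.

2027-06-19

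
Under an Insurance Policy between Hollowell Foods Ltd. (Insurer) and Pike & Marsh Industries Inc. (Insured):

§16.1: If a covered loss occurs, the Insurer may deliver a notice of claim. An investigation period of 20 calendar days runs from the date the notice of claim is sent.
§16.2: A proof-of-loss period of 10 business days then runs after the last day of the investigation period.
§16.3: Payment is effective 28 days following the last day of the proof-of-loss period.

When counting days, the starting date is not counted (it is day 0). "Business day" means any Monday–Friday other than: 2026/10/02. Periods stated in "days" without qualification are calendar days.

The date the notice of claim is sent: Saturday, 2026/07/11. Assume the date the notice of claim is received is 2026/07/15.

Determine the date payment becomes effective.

Adding 20 calendar days to 2026/07/11 gives 2026/07/31, which is the last day of the investigation period.
The last day of the proof-of-loss period: counting 10 business days from Friday, 2026/07/31 (Aug 3, Aug 4, Aug 5, Aug 6, Aug 7, Aug 10, Aug 11, Aug 12, Aug 13, Aug 14, skipping weekends) reaches Friday, 2026/08/14.
The date payment becomes effective: 2026/08/14 + 28 days = 2026/09/11.

2026/09/11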